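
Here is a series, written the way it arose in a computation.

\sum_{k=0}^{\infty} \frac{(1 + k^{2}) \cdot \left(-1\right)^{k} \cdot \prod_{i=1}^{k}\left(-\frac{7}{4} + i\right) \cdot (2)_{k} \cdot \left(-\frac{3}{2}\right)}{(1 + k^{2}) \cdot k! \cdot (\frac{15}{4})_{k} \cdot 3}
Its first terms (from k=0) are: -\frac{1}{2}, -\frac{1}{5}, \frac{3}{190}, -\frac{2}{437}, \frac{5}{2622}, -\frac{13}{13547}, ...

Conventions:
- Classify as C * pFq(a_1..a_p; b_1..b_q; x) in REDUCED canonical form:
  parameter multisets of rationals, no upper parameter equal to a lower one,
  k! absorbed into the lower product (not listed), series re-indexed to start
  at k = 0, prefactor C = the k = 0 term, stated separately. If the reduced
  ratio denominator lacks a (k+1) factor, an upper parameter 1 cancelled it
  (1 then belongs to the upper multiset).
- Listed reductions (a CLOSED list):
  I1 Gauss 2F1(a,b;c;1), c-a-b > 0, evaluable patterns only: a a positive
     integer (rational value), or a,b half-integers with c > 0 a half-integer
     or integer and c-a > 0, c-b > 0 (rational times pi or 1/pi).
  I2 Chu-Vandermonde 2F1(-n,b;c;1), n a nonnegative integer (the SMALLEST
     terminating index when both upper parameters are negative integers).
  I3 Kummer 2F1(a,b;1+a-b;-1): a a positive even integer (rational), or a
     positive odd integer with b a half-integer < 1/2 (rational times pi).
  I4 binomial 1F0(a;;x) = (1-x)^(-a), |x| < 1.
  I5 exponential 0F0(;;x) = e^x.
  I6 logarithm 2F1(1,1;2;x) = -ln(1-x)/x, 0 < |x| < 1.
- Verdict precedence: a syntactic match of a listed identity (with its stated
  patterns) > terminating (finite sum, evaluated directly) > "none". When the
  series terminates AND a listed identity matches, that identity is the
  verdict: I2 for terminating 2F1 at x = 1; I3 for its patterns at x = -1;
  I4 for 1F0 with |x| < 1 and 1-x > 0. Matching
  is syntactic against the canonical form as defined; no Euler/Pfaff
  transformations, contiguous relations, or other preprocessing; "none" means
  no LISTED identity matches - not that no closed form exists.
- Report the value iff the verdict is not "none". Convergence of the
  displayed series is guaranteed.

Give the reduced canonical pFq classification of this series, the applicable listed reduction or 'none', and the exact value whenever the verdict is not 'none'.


Prefactor -\frac{1}{2}, argument -1: 2F1 with upper {-\frac{3}{4}, 2} over lower {\frac{15}{4}}. Verdict: Kummer's theorem (I3) applies (x = -1; c = \frac{15}{4} equals 1+a-b for upper {-\frac{3}{4}, 2}: listed pattern). Exact value: -\frac{11}{16}.

Structural cue: x = -1 and striking the common factor k^2 + 1 reduces the term (C = -1/2).
Step ratio: r(k) = -1 * (k-\frac{3}{4}) (k+2) / [(k+\frac{15}{4}) (k+1)] ; factor over Q: parameters, x = -1, and C = -\frac{1}{2}.


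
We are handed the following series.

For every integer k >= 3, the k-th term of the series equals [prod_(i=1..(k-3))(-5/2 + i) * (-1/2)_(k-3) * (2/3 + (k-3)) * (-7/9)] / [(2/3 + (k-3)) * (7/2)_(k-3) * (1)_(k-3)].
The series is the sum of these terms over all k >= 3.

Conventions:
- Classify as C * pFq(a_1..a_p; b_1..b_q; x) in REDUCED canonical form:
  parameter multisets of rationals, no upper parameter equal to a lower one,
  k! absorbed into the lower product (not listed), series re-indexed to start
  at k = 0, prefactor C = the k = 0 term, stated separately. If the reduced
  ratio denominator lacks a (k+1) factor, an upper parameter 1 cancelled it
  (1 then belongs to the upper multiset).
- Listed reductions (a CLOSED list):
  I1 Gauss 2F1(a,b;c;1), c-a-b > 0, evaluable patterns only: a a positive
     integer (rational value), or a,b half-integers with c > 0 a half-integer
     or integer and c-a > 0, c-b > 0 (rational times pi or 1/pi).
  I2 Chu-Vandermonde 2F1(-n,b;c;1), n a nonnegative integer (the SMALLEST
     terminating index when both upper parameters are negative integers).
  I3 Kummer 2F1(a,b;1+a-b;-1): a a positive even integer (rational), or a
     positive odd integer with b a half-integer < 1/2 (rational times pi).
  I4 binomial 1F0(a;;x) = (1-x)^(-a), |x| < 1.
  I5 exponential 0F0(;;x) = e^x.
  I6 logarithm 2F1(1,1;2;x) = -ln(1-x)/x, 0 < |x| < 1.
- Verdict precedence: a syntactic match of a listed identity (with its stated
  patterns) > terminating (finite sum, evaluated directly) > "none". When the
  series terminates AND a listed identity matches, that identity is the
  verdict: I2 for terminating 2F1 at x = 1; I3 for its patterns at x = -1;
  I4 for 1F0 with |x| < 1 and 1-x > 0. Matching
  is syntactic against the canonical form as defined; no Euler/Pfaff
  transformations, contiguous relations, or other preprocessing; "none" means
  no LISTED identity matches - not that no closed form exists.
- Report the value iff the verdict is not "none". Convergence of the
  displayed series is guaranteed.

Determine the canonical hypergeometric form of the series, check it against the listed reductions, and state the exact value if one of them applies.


Reduced: x = 1, 2F1, upper = {-3/2, -1/2}, lower = {7/2}, C = -7/9. Verdict: this is Gauss's theorem I1 (half-integer case) (x = 1; upper {-3/2, -1/2} half-integers, c = 7/2 in the evaluable pattern). Exact value: (-1225/4096) * pi.

Key step: x = 1 and the running product (C = -7/9, x = 1) telescopes to a rising factorial.
Ratio: r(k) = 1 * (k-3/2) (k-1/2) / [(k+7/2) (k+1)] - poly over poly, x = 1 from leading terms; C = -7/9 at k = 0.


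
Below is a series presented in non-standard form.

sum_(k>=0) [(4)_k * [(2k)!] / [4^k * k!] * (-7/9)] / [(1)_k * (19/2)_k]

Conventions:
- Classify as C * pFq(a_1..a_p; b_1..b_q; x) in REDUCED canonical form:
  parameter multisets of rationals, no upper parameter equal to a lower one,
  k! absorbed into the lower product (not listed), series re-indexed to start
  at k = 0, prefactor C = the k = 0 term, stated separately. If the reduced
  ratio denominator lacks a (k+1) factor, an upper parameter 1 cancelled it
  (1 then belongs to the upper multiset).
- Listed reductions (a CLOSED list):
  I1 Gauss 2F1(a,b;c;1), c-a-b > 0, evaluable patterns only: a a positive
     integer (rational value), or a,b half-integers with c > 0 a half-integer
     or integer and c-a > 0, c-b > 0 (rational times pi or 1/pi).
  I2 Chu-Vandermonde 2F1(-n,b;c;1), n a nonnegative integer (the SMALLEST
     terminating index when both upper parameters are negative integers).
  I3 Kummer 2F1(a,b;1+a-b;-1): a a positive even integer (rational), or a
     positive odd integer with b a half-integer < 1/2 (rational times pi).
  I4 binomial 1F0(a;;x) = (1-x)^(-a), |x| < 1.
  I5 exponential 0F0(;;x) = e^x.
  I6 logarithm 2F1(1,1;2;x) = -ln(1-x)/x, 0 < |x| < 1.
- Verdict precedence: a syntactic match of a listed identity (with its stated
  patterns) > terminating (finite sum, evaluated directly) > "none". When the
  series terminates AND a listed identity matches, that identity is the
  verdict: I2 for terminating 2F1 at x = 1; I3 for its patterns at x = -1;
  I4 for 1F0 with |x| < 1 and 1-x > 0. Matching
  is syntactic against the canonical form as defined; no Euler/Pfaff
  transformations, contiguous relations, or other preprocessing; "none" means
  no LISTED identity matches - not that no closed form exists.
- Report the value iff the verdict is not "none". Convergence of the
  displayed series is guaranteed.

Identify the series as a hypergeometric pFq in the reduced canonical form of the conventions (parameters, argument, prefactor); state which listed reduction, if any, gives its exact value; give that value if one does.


The tell: t_0 = -7/9 here, and the (2k)!/(4^k k!) block (C = -7/9, x = 1) is the Pochhammer (1/2)_k.
Term ratio: r(k) = 1 * (k+1/2) (k+4) / [(k+19/2) (k+1)] - rational in k. x = 1; t_0 = -7/9; negate the roots.

With C = -7/9: the canonical form is 2F1(1/2, 4; 19/2; 1). Verdict (x = 1): the Gauss summation I1 applies (x = 1: the Gamma ratio telescopes since c-a-b = 5 > 0 and a = 4 in Z>0). Hence: -2431/2304.


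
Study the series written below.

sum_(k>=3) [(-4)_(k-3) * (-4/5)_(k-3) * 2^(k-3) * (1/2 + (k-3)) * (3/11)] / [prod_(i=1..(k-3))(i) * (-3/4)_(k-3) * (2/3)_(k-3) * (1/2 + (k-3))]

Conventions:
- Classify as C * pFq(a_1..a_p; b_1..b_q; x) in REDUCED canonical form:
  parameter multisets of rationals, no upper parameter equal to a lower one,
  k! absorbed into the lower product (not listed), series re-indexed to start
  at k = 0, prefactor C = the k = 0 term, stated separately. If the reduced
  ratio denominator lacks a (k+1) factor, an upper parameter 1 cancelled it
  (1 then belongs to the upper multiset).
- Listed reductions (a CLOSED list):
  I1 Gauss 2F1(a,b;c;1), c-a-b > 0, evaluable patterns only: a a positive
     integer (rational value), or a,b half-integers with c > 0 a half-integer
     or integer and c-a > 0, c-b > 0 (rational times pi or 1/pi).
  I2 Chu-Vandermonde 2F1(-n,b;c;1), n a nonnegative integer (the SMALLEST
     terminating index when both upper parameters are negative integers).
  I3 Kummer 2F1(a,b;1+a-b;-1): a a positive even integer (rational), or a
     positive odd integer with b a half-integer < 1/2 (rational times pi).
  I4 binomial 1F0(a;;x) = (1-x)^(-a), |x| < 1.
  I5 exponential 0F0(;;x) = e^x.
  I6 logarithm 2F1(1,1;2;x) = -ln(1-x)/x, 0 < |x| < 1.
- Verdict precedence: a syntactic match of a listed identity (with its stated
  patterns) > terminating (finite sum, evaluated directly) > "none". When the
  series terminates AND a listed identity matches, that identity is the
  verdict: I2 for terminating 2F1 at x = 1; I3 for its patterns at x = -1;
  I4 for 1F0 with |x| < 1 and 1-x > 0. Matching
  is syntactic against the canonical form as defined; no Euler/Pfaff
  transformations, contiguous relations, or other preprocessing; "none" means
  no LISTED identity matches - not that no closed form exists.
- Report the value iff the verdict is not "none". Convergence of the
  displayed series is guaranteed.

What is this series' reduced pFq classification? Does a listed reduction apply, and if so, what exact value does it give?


The tell: with t_0 = 3/11, the product of the first k integers (C = 3/11) is k!.
Adjacent-term ratio: r(k) = 2 * (k-4) (k-4/5) / [(k-3/4) (k+2/3) (k+1)] - rational in k, leading ratio 2; with t_0 = 3/11, classification follows.

Reduced: x = 2, 2F2, upper = {-4, -4/5}, lower = {-3/4, 2/3}, C = 3/11. Verdict: terminating - upper -4 stops the sum at k = 4; the 5 terms are added exactly. Hence: -48549/171875.


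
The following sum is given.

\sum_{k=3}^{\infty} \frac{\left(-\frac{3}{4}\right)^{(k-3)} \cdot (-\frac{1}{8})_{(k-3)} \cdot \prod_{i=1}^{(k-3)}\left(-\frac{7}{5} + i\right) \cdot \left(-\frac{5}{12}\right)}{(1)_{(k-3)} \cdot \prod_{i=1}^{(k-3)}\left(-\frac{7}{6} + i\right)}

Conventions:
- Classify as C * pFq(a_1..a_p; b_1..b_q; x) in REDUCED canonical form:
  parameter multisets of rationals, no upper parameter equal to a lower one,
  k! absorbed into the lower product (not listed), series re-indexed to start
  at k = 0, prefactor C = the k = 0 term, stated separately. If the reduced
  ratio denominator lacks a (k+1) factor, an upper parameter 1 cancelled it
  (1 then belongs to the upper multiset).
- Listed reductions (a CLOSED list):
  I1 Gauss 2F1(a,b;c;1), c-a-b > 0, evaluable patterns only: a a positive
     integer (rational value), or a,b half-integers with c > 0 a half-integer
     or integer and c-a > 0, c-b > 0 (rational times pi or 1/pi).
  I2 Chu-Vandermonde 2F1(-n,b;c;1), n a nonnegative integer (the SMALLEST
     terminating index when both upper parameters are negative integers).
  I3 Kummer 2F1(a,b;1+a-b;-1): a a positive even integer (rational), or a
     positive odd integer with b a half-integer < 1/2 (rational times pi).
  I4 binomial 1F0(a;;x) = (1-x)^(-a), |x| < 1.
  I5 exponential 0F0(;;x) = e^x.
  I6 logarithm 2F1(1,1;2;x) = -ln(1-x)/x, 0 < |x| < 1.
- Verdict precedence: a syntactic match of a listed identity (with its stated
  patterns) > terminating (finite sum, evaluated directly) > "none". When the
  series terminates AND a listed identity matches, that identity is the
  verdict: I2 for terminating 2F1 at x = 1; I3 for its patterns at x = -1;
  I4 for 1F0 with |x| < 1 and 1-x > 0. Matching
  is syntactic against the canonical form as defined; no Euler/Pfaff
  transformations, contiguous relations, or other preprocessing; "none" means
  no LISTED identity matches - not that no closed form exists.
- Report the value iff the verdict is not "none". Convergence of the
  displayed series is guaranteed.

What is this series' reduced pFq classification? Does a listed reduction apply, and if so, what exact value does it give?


Classification (C = -\frac{5}{12}): 2F1 with upper {-\frac{2}{5}, -\frac{1}{8}}, lower {-\frac{1}{6}}, argument x = -\frac{3}{4}. Verdict: none. Every listed pattern misses the 2F1 form at -\frac{3}{4}, upper {-\frac{2}{5}, -\frac{1}{8}}.

The tell: t_0 being -\frac{5}{12}, the lower running product (C = -5/12, x = -3/4) is a rising factorial.
Consecutive-term ratio: r(k) = -\frac{3}{4} * (k-\frac{2}{5}) (k-\frac{1}{8}) / [(k-\frac{1}{6}) (k+1)] - rational in k. x = -\frac{3}{4}; t_0 = -\frac{5}{12}; negate the roots.


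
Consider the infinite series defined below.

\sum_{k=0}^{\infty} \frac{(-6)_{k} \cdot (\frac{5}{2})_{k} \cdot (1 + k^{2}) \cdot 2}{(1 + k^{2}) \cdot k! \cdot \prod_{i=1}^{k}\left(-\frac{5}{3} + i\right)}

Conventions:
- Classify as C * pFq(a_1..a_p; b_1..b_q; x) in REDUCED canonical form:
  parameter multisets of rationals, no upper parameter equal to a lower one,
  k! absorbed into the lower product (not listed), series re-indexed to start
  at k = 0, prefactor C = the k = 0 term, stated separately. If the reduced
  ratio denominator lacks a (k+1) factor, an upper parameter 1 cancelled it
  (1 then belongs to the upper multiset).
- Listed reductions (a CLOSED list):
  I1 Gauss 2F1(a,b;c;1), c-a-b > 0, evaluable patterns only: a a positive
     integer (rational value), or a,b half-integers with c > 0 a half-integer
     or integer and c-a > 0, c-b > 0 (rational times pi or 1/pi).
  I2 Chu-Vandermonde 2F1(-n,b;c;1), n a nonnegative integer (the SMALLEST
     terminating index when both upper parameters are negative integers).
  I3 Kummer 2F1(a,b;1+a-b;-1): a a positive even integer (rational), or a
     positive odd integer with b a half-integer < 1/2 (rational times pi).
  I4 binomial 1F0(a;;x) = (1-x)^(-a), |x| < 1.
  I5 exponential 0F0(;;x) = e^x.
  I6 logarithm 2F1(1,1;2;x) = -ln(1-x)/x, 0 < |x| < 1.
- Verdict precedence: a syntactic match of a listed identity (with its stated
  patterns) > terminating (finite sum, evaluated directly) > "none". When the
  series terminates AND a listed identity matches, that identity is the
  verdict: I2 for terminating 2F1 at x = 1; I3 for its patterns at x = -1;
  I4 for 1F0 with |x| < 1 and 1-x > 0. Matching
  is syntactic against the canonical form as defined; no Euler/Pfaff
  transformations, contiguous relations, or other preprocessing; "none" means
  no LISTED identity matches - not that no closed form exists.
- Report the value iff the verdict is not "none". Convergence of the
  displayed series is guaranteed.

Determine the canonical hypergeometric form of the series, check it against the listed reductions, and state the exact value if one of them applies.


With C = 2: the canonical form is 2F1(-6, \frac{5}{2}; -\frac{2}{3}; 1). Verdict: the Chu-Vandermonde identity I2 applies (terminating 2F1 at x = 1 with n = 6, b = 5/2, c = -\frac{2}{3}). Value: -\frac{209}{512}.

The tell: t_0 = 2 here, and striking the common factor k^2 + 1 reduces the term (prefactor 2).
Ratio: r(k) = 1 * (k-6) (k+\frac{5}{2}) / [(k-\frac{2}{3}) (k+1)] - rational in k, leading ratio 1; with t_0 = 2, classification follows.


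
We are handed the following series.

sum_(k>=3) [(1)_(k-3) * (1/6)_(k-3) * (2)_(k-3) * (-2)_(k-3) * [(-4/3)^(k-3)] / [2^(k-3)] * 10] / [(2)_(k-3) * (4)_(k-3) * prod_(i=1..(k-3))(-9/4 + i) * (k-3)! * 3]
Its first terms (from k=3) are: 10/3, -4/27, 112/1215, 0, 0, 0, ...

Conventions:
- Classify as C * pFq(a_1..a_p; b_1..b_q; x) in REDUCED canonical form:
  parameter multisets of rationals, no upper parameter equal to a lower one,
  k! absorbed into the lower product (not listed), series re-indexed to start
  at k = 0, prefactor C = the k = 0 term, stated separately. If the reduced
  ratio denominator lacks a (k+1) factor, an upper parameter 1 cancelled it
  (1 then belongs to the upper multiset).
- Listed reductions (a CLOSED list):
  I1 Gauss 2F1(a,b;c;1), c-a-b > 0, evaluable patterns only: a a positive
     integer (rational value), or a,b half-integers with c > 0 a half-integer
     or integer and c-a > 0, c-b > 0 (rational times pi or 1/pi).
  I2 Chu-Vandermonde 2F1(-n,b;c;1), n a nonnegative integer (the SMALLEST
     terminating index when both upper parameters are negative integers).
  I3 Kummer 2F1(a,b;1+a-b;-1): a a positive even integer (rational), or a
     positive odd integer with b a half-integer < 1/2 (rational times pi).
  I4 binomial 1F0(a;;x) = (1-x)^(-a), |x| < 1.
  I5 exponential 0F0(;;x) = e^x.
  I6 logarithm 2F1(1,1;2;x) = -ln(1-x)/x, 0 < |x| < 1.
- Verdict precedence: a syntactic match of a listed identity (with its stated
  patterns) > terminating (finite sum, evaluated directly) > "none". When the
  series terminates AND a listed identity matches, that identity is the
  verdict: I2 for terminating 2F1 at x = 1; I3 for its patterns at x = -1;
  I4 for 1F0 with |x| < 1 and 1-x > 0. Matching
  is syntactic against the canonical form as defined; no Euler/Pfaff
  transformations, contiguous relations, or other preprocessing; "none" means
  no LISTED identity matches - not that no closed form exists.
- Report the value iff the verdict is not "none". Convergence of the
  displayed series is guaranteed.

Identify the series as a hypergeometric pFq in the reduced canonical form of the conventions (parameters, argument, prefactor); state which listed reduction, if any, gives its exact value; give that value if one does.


Classification (C = 10/3): 3F2 with upper {-2, 1/6, 1}, lower {-5/4, 4}, argument x = -2/3. Verdict: terminating at k = 2: the factor (-2)_k kills every later term; summing the 3 survivors is exact. Value: 3982/1215.

First insight: t_0 = 10/3 here, and the lower running product (prefactor 10/3) is a rising factorial.
Term ratio: r(k) = (-2/3) * (k-2) (k+1/6) (k+1) / [(k-5/4) (k+4) (k+1)] - poly over poly, x = (-2/3) from leading terms; C = 10/3 at k = 0.


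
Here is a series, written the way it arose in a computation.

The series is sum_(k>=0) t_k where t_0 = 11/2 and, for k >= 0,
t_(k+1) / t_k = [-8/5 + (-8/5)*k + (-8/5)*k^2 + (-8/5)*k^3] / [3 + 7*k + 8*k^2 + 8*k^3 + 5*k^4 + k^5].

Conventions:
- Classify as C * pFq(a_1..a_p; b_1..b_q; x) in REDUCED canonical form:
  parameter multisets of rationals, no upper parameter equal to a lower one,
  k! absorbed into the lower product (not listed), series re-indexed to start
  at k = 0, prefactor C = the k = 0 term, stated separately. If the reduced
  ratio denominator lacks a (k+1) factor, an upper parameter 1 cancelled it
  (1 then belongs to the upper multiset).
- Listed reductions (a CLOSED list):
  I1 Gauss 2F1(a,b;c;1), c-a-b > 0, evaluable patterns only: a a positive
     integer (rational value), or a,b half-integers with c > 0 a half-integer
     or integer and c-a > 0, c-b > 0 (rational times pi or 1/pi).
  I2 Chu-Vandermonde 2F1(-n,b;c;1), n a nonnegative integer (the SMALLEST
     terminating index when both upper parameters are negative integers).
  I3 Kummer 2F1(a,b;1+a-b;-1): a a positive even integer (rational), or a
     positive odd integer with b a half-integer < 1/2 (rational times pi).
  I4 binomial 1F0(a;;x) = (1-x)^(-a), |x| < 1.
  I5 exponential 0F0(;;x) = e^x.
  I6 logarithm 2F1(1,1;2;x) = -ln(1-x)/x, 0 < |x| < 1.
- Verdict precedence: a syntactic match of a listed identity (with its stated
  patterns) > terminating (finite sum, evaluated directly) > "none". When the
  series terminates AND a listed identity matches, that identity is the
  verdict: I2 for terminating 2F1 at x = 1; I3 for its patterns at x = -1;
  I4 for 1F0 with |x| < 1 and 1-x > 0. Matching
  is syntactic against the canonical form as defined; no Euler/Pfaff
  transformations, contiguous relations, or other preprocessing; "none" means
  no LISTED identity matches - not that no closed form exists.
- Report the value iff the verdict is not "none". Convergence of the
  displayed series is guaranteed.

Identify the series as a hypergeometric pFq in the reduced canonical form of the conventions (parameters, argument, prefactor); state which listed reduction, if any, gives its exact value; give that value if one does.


The tell: with t_0 = 11/2, the parameter 1 appears in both the upper and lower lists and cancels (alongside the other common factor).
Consecutive-term ratio: r(k) = (-8/5) * 1 / [(k+3) (k+1)] - rational; roots negated = parameters, x = (-8/5), C = 11/2.

This is 11/2 * 0F1(-; 3; -8/5) in reduced canonical form. Verdict: none. A 0F1 with upper {-} fits none of I1-I6 at x = -8/5; the sum runs forever.


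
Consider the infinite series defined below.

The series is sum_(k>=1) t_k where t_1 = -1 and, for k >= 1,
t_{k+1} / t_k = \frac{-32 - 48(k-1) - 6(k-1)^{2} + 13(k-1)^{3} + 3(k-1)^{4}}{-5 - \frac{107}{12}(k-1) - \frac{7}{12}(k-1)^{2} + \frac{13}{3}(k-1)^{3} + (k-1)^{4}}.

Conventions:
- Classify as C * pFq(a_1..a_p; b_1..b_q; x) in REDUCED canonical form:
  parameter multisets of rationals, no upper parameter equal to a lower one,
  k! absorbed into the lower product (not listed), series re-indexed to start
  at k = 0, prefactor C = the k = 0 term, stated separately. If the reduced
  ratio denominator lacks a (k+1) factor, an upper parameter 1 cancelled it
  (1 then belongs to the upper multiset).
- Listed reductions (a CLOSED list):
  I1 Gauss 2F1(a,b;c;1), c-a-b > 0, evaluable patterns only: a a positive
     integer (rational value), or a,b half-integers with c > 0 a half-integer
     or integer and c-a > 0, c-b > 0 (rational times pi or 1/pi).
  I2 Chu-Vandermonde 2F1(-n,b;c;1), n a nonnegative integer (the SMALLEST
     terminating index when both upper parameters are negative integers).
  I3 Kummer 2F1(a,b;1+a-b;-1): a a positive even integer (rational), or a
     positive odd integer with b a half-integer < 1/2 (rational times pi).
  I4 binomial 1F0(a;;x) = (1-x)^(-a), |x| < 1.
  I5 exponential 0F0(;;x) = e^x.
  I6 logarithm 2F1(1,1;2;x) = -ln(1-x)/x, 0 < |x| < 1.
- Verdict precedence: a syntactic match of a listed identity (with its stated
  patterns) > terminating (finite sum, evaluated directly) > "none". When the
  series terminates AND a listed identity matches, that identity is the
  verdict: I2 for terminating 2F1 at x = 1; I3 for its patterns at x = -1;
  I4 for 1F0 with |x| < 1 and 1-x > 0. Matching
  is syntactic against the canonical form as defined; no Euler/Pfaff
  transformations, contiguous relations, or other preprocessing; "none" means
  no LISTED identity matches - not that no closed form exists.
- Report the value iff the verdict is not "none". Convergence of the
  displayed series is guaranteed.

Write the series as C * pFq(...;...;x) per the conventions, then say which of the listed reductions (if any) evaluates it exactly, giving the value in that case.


Key observation: from the first term -1: the parameter 4 appears in both the upper and lower lists and cancels.
Adjacent-term ratio: r(k) = 3 * (k-2) (k+1) (k+\frac{4}{3}) / [(k-\frac{3}{2}) (k+\frac{5}{6}) (k+1)] ; factor over Q: parameters, x = 3, and C = -1.

Canonical form: C = -1 times 3F2 with upper {-2, 1, \frac{4}{3}}, lower {-\frac{3}{2}, \frac{5}{6}}, x = 3. Verdict: terminating (-2 upstairs). 3 nonzero terms in all; added directly. Sum: -\frac{619}{11}.


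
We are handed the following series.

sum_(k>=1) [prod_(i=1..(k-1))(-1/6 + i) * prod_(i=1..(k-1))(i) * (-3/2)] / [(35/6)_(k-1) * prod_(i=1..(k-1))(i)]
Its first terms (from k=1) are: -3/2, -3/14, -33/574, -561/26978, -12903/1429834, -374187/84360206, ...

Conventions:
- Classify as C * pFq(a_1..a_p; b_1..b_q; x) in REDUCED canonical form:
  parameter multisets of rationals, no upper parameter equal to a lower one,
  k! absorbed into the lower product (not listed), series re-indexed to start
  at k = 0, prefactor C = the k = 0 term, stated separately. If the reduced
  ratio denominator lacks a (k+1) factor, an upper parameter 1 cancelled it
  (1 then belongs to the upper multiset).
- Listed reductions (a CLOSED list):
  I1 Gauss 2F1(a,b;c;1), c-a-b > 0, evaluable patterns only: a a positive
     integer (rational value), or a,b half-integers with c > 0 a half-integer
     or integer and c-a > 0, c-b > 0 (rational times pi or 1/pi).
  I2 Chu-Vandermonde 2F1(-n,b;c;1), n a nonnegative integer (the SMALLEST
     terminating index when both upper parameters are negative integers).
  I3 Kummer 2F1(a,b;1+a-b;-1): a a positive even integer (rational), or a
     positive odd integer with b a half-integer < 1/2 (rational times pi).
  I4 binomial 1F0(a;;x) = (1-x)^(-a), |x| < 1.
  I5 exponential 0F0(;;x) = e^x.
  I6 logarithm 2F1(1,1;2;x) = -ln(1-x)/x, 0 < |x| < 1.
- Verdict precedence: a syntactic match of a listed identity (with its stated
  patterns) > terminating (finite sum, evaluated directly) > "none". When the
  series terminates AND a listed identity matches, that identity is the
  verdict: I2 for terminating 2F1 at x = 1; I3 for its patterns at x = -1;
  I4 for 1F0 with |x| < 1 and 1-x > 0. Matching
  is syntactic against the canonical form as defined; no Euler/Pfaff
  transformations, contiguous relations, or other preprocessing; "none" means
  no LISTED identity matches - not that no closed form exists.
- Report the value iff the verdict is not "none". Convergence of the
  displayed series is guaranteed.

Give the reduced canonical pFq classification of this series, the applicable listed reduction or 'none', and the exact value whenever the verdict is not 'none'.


With C = -3/2: the canonical form is 2F1(5/6, 1; 35/6; 1). Verdict: the Gauss summation I1 applies (x = 1: the Gamma ratio telescopes since c-a-b = 4 > 0 and a = 1 in Z>0). Exact value: -29/16.

Key observation: t_0 = -3/2 here, and the running product (C = -3/2) telescopes to a rising factorial.
Adjacent-term ratio: r(k) = 1 * (k+5/6) (k+1) / [(k+35/6) (k+1)] - rational in k, leading ratio 1; with t_0 = -3/2, classification follows.


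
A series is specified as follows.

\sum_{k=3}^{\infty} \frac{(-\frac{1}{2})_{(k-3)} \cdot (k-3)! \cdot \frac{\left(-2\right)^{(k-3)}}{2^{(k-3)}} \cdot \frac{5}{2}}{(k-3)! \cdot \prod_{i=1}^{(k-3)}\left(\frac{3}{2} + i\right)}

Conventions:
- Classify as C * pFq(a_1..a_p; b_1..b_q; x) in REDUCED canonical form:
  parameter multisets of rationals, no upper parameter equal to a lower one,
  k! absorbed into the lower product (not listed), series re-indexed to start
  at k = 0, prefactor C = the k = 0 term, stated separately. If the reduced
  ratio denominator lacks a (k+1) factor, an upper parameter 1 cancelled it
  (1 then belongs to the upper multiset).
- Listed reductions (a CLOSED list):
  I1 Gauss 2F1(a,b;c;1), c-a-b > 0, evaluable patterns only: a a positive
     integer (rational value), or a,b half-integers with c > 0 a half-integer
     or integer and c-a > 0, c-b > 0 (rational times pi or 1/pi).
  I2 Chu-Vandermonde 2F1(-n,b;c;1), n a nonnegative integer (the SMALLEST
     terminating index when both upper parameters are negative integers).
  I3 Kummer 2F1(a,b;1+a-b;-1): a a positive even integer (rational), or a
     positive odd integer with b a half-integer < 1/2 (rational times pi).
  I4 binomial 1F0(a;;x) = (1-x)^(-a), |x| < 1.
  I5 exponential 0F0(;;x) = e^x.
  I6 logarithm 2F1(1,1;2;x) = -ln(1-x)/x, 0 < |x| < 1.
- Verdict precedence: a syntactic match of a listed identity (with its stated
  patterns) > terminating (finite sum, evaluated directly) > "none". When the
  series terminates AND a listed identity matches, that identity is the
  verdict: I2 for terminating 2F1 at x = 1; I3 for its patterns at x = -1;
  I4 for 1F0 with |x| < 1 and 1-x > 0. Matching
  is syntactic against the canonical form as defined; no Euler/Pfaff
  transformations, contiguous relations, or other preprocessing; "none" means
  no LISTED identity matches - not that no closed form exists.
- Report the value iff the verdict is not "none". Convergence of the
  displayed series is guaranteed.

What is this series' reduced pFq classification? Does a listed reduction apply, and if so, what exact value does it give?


The series (x = -1) is 2F1: upper {-\frac{1}{2}, 1}, lower {\frac{5}{2}}, prefactor \frac{5}{2}. Verdict (x = -1): Kummer (I3) applies (x = -1; c = \frac{5}{2} equals 1+a-b for upper {-\frac{1}{2}, 1}: listed pattern). Value: \frac{15}{16} \cdot \pi.

Structural cue: from the first term \frac{5}{2}: the two k-th powers (C = 5/2, x = -1) combine into one argument.
Consecutive-term ratio: r(k) = -1 * (k-\frac{1}{2}) (k+1) / [(k+\frac{5}{2}) (k+1)] ; factor over Q: parameters, x = -1, and C = \frac{5}{2}.


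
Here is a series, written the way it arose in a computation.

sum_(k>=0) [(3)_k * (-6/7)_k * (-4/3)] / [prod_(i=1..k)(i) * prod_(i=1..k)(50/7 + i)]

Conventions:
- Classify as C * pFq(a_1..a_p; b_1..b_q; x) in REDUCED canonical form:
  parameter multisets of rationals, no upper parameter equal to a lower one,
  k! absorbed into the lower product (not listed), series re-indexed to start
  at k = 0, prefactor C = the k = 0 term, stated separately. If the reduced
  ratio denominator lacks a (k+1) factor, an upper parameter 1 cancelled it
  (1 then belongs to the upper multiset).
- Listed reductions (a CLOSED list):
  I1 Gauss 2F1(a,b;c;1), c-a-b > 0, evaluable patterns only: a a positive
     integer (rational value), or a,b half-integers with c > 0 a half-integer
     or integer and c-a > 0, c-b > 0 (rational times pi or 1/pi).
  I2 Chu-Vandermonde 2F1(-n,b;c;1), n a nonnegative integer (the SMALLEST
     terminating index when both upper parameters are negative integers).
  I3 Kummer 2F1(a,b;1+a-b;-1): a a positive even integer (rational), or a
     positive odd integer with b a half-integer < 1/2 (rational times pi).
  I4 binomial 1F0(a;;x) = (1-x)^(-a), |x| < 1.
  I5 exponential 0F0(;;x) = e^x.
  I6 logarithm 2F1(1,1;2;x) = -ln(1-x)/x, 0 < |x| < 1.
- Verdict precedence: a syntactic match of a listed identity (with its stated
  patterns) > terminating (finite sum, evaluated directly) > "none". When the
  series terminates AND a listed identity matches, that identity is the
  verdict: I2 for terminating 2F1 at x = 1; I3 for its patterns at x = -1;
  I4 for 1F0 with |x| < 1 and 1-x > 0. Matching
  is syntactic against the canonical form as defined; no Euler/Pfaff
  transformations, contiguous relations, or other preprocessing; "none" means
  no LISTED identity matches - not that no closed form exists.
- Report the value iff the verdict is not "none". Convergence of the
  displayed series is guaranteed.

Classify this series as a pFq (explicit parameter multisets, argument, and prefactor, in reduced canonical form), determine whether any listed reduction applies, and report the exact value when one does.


Key step: t_0 = -4/3 here, and the lower running product (C = -4/3, x = 1) is a rising factorial.
Consecutive-term ratio: r(k) = 1 * (k-6/7) (k+3) / [(k+57/7) (k+1)] - rational in k, leading ratio 1; with t_0 = -4/3, classification follows.

With C = -4/3: the canonical form is 2F1(-6/7, 3; 57/7; 1). Verdict (x = 1): Gauss's theorem (I1) applies (x = 1: the Gamma ratio telescopes since c-a-b = 6 > 0 and a = 3 in Z>0). Sum: -2150/2401.


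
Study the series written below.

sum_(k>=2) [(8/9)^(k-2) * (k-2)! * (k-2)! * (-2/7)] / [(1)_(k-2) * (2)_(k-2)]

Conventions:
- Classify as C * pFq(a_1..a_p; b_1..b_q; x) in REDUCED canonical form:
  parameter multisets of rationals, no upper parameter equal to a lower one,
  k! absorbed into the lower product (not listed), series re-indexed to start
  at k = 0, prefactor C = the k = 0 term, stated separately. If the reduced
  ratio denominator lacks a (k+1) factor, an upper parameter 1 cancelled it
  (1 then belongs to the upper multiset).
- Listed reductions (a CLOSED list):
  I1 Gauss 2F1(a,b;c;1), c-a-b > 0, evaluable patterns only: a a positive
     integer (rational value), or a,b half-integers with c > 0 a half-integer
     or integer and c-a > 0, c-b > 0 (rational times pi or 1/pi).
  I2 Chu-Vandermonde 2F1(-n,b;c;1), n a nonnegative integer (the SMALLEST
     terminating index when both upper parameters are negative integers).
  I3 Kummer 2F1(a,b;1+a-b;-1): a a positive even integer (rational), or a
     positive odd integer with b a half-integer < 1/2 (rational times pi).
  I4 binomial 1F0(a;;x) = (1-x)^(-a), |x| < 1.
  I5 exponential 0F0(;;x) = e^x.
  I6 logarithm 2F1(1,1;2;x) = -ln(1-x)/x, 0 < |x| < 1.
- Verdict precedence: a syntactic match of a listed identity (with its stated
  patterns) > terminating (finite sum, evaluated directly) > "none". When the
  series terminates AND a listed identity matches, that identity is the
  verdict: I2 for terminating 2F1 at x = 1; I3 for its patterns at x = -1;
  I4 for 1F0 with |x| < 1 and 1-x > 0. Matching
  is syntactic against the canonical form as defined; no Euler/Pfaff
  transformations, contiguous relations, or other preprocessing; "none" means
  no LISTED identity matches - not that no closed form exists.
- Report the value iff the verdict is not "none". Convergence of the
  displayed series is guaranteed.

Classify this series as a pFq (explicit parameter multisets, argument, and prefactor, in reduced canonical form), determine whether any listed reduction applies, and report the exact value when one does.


The series (x = 8/9) is 2F1: upper {1, 1}, lower {2}, prefactor -2/7. Verdict: the logarithmic series (I6) matches (the logarithm: parameters (1,1;2), x = 8/9). Value: (9/28) * ln(1/9).

Structural cue: with t_0 = -2/7, the factorial ratio (C = -2/7, x = 8/9) (k+a-1)!/(a-1)! is a rising factorial (a)_k.
Term ratio: r(k) = (8/9) * (k+1) (k+1) / [(k+2) (k+1)] - rational in k. x = (8/9); t_0 = -2/7; negate the roots.


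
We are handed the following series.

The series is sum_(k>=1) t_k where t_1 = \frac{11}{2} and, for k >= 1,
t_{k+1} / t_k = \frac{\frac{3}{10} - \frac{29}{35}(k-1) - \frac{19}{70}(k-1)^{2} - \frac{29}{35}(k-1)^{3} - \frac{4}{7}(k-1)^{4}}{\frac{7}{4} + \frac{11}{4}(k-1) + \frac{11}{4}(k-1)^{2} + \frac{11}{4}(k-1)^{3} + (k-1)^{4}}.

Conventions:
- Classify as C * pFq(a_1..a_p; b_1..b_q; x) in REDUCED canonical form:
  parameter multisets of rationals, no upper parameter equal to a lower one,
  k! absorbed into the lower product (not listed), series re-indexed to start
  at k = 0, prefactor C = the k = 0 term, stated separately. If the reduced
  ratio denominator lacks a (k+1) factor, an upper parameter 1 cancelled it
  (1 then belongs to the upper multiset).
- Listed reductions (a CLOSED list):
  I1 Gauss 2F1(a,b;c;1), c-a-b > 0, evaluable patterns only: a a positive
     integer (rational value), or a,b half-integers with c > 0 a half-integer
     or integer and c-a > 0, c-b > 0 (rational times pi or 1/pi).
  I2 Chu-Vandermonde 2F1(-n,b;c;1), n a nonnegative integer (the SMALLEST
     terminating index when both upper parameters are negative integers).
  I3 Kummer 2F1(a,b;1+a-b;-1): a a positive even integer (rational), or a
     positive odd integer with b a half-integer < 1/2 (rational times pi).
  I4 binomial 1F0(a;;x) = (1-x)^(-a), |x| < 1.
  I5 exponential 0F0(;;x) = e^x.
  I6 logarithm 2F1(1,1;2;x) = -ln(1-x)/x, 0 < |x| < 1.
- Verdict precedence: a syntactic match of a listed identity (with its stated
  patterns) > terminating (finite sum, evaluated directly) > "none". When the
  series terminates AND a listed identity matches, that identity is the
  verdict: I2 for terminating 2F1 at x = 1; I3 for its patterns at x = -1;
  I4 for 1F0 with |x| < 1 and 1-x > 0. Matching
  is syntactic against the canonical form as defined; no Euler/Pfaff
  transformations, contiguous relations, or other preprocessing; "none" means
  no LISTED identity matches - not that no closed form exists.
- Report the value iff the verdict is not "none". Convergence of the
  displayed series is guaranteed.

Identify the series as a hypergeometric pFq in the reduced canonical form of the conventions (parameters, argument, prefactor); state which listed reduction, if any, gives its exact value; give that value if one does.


Canonical form: C = \frac{11}{2} times 1F0 with upper {-\frac{3}{10}}, lower {-}, x = -\frac{4}{7}. Verdict (x = -\frac{4}{7}): binomial (I4) applies (the 1F0 binomial series: exponent 3/10, x = -\frac{4}{7}). Its exact value is \frac{11}{2} \cdot \left(\frac{11}{7}\right)^{\frac{3}{10}}.

Key observation: with t_0 = \frac{11}{2}, the parameter 7/4 appears in both the upper and lower lists and cancels (alongside the other common factor).
Ratio: r(k) = -\frac{4}{7} * (k-\frac{3}{10}) / [(k+1)] - rational in k, leading ratio -\frac{4}{7}; with t_0 = \frac{11}{2}, classification follows.


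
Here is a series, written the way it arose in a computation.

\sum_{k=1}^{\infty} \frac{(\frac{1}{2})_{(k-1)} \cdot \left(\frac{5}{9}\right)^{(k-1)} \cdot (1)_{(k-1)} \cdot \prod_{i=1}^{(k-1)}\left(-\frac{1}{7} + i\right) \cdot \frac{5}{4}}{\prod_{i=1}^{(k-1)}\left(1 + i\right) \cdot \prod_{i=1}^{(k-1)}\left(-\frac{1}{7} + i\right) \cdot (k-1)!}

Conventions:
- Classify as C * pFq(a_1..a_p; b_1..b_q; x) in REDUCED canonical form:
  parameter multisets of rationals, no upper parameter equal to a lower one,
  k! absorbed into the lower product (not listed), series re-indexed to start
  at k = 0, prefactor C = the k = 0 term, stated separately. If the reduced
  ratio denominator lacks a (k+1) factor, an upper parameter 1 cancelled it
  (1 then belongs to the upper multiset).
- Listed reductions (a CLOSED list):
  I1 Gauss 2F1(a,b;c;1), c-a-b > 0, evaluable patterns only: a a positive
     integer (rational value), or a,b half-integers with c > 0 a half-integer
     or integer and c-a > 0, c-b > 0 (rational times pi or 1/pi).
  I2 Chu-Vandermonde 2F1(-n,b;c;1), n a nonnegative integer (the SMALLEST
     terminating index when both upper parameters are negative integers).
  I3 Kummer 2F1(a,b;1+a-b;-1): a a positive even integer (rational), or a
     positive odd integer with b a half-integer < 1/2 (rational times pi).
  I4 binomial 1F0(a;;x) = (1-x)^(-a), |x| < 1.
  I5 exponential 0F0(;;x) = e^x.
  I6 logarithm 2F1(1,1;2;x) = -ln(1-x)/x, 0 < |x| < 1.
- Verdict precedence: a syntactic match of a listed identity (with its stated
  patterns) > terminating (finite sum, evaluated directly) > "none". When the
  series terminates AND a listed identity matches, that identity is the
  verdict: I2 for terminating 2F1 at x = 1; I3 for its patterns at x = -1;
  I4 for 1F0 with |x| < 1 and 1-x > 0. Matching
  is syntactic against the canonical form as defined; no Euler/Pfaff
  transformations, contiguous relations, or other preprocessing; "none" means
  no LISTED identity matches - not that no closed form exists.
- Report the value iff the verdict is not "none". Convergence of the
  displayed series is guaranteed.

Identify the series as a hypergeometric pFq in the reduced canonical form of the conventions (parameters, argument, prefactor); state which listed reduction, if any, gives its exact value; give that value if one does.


Classification (C = \frac{5}{4}): 2F1 with upper {\frac{1}{2}, 1}, lower {2}, argument x = \frac{5}{9}. Verdict: none here - no I1-I6 shape fits x = \frac{5}{9} with lower {2}.

The tell: from the first term \frac{5}{4}: the lower running product (C = 5/4) is a rising factorial.
Adjacent-term ratio: r(k) = \frac{5}{9} * (k+\frac{1}{2}) (k+1) / [(k+2) (k+1)] ; factor over Q: parameters, x = \frac{5}{9}, and C = \frac{5}{4}.


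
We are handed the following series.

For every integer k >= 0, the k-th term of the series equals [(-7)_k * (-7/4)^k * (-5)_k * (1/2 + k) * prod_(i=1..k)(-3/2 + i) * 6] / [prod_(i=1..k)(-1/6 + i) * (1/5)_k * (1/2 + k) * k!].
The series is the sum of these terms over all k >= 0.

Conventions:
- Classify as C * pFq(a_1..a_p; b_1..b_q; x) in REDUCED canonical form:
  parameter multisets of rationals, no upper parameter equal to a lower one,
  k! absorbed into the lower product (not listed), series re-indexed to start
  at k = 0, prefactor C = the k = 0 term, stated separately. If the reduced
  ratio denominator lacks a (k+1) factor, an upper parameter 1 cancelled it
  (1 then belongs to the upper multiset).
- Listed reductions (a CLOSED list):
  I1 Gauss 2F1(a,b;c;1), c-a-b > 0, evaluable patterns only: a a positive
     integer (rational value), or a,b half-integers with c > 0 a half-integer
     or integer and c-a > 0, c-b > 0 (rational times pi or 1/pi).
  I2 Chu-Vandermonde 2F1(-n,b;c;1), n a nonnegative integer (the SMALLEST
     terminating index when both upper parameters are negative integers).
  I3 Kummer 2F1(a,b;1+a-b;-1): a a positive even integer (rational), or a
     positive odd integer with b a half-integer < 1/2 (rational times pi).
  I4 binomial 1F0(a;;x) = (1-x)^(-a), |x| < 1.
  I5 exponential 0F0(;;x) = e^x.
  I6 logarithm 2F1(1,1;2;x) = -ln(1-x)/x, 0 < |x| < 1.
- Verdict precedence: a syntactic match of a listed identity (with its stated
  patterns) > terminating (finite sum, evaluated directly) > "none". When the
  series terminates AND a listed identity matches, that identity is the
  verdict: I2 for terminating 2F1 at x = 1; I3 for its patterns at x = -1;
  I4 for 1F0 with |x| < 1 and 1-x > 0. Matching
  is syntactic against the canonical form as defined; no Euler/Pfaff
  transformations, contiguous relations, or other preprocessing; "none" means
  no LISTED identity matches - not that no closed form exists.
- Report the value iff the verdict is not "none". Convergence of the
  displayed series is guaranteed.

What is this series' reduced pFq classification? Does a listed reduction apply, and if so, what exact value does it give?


Reduced: x = -7/4, 3F2, upper = {-7, -5, -1/2}, lower = {1/5, 5/6}, C = 6. Verdict: terminating - no listed pattern fits, but -5 in the upper list cuts the series at k = 5; direct evaluation. Exact value: 1274799281127/2809894912.

Structural cue: t_0 being 6, the running product (prefactor 6) telescopes to a rising factorial.
Term ratio: r(k) = (-7/4) * (k-7) (k-5) (k-1/2) / [(k+1/5) (k+5/6) (k+1)] - rational in k, leading ratio (-7/4); with t_0 = 6, classification follows.
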